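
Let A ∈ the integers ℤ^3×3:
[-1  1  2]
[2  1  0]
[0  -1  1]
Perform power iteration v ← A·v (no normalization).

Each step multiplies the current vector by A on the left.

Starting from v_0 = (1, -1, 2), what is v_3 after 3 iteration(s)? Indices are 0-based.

v_3 = (4, 15, -3)

v_0 = (1, -1, 2).
v_1 = A·v_0 = (2, 1, 3).
v_2 = A·v_1 = (5, 5, 2).
v_3 = A·v_2 = (4, 15, -3).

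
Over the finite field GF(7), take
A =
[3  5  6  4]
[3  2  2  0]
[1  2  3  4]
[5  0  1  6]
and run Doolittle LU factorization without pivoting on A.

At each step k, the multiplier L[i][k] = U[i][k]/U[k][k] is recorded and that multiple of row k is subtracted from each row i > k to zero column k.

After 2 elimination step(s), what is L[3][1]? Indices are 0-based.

k=0: U[0][0]=3
  eliminate (1,0): mult=1, new row 1: (0, 4, 3, 3); set L[1][0]=1
  eliminate (2,0): mult=5, new row 2: (0, 5, 1, 5); set L[2][0]=5
  eliminate (3,0): mult=4, new row 3: (0, 1, 5, 4); set L[3][0]=4
k=1: U[1][1]=4
  eliminate (2,1): mult=3, new row 2: (0, 0, 6, 3); set L[2][1]=3
  eliminate (3,1): mult=2, new row 3: (0, 0, 6, 5); set L[3][1]=2

L[3][1] = 2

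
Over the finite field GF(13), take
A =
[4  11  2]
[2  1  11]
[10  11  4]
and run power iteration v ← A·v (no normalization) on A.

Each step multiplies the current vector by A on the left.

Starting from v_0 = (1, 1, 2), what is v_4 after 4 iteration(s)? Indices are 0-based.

v_4 = (3, 8, 3)

v_0 = (1, 1, 2).
v_1 = A·v_0 = (6, 12, 3).
v_2 = A·v_1 = (6, 5, 9).
v_3 = A·v_2 = (6, 12, 8).
v_4 = A·v_3 = (3, 8, 3).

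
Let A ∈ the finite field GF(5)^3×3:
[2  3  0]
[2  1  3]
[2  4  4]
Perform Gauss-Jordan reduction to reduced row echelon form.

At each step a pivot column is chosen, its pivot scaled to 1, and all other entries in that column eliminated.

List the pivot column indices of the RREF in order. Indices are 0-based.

pivot columns: 0, 1, 2

step 1: normalize row 0 (÷2) = (1, 4, 0)
  row 1: subtract 2×row0 = (0, 3, 3)
  row 2: subtract 2×row0 = (0, 1, 4)
step 2: normalize row 1 (÷3) = (0, 1, 1)
  row 0: subtract 4×row1 = (1, 0, 1)
  row 2: subtract 1×row1 = (0, 0, 3)
step 3: normalize row 2 (÷3) = (0, 0, 1)
  row 0: subtract 1×row2 = (1, 0, 0)
  row 1: subtract 1×row2 = (0, 1, 0)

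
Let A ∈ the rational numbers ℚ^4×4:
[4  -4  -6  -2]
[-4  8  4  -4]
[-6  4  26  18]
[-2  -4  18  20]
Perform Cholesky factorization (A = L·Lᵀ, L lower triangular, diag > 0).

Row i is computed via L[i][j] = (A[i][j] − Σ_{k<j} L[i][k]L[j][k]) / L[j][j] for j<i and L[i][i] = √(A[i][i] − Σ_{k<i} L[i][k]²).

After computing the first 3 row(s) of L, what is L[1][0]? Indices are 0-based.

Step 1: L[0][0] = √(4) = 2.
  L[1][0] = (-4) / L[0][0] = -2.
Step 2: L[1][1] = √(4) = 2.
  L[2][0] = (-6) / L[0][0] = -3.
  L[2][1] = (-2) / L[1][1] = -1.
Step 3: L[2][2] = √(16) = 4.

L[1][0] = -2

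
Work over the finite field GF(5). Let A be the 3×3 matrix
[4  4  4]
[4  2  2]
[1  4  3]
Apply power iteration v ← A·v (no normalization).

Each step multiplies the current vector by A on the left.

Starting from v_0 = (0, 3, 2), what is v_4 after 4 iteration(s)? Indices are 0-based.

v_0 = (0, 3, 2).
v_1 = A·v_0 = (0, 0, 3).
v_2 = A·v_1 = (2, 1, 4).
v_3 = A·v_2 = (3, 3, 3).
v_4 = A·v_3 = (1, 4, 4).

v_4 = (1, 4, 4)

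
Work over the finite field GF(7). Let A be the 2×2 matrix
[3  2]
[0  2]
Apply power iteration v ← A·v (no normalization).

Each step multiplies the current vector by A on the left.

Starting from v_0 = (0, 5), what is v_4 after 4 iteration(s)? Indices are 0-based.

v_0 = (0, 5).
v_1 = A·v_0 = (3, 3).
v_2 = A·v_1 = (1, 6).
v_3 = A·v_2 = (1, 5).
v_4 = A·v_3 = (6, 3).

v_4 = (6, 3)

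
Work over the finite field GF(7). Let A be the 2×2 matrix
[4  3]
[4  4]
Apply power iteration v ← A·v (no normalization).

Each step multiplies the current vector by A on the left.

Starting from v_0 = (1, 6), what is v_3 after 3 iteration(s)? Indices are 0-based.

v_3 = (0, 4)

v_0 = (1, 6).
v_1 = A·v_0 = (1, 0).
v_2 = A·v_1 = (4, 4).
v_3 = A·v_2 = (0, 4).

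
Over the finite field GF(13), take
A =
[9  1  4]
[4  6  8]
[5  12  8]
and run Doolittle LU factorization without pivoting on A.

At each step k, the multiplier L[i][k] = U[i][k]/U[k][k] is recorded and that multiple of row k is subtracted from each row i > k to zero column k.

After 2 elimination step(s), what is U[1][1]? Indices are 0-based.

U[1][1] = 7

[col 0] pivot 9
  R1 -= 12*R0 → (0, 7, 12)  (L[1][0] := 12)
  R2 -= 2*R0 → (0, 10, 0)  (L[2][0] := 2)
[col 1] pivot 7
  R2 -= 7*R1 → (0, 0, 7)  (L[2][1] := 7)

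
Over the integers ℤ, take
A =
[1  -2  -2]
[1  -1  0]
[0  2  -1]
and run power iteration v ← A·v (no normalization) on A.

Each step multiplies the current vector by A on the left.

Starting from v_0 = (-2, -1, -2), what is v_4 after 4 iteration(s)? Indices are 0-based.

v_4 = (-26, -1, -10)

v_0 = (-2, -1, -2).
v_1 = A·v_0 = (4, -1, 0).
v_2 = A·v_1 = (6, 5, -2).
v_3 = A·v_2 = (0, 1, 12).
v_4 = A·v_3 = (-26, -1, -10).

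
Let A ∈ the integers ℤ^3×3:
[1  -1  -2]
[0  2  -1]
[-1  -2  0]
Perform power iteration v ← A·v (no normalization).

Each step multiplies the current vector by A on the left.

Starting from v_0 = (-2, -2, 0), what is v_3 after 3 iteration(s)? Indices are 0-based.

v_3 = (-10, -36, 36)

v_0 = (-2, -2, 0).
v_1 = A·v_0 = (0, -4, 6).
v_2 = A·v_1 = (-8, -14, 8).
v_3 = A·v_2 = (-10, -36, 36).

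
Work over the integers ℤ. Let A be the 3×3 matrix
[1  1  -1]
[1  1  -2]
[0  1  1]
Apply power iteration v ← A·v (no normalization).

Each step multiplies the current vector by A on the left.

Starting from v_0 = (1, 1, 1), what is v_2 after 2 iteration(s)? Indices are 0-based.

v_2 = (-1, -3, 2)

v_0 = (1, 1, 1).
v_1 = A·v_0 = (1, 0, 2).
v_2 = A·v_1 = (-1, -3, 2).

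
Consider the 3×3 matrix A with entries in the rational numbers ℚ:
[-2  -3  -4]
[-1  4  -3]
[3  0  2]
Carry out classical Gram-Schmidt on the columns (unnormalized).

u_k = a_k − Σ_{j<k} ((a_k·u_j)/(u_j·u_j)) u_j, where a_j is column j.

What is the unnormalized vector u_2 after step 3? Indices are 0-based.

Step 1: u_0 = a_0 = (-2, -1, 3).
Step 2: u_1 = a_1 − (1/7)·u_0 = (-19/7, 29/7, -3/7).
Step 3: u_2 = a_2 − (17/14)·u_0 − (-17/173)·u_1 = (-318/173, -477/346, -583/346).

u_2 = (-318/173, -477/346, -583/346)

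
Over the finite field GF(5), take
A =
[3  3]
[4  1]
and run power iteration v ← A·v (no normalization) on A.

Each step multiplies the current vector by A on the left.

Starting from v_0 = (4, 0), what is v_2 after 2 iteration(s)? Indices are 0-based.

v_0 = (4, 0).
v_1 = A·v_0 = (2, 1).
v_2 = A·v_1 = (4, 4).

v_2 = (4, 4)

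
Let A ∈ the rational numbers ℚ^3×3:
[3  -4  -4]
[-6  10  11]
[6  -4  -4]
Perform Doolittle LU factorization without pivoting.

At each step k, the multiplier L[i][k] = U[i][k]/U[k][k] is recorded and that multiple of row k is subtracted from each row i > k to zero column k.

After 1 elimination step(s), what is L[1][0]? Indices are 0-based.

L[1][0] = -2

Step 1: pivot at (0,0) is 3.
  row1 ← row1 − (-2)·row0  ⇒  L[1][0]=-2, U row1=(0, 2, 3)
  row2 ← row2 − (2)·row0  ⇒  L[2][0]=2, U row2=(0, 4, 4)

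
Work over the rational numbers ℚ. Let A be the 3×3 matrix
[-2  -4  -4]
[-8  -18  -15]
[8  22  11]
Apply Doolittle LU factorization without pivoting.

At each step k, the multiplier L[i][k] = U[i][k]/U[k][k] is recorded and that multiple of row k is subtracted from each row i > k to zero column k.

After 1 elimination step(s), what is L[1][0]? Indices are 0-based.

L[1][0] = 4

k=0: U[0][0]=-2
  eliminate (1,0): mult=4, new row 1: (0, -2, 1); set L[1][0]=4
  eliminate (2,0): mult=-4, new row 2: (0, 6, -5); set L[2][0]=-4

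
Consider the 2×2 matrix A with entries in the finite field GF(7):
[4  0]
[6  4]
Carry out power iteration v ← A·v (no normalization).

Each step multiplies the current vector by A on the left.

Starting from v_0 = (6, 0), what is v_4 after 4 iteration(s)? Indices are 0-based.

v_4 = (3, 4)

v_0 = (6, 0).
v_1 = A·v_0 = (3, 1).
v_2 = A·v_1 = (5, 1).
v_3 = A·v_2 = (6, 6).
v_4 = A·v_3 = (3, 4).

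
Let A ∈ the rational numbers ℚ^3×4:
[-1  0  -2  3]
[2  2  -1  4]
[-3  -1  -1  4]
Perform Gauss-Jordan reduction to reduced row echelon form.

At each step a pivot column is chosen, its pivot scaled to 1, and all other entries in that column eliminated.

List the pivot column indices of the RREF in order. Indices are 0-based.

pivot columns: 0, 1, 2

pivot(0,0)=-1: scale R0 → (1, 0, 2, -3)
  clear (1,0): R1 −= (2)R0 → (0, 2, -5, 10)
  clear (2,0): R2 −= (-3)R0 → (0, -1, 5, -5)
pivot(1,1)=2: scale R1 → (0, 1, -5/2, 5)
  clear (2,1): R2 −= (-1)R1 → (0, 0, 5/2, 0)
pivot(2,2)=5/2: scale R2 → (0, 0, 1, 0)
  clear (0,2): R0 −= (2)R2 → (1, 0, 0, -3)
  clear (1,2): R1 −= (-5/2)R2 → (0, 1, 0, 5)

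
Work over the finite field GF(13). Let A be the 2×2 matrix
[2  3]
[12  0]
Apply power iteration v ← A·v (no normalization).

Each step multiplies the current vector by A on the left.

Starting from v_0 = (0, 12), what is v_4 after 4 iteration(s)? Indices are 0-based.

v_0 = (0, 12).
v_1 = A·v_0 = (10, 0).
v_2 = A·v_1 = (7, 3).
v_3 = A·v_2 = (10, 6).
v_4 = A·v_3 = (12, 3).

v_4 = (12, 3)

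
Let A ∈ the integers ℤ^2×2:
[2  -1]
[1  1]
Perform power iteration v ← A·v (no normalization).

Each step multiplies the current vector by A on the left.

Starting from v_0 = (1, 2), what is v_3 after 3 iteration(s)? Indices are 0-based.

v_0 = (1, 2).
v_1 = A·v_0 = (0, 3).
v_2 = A·v_1 = (-3, 3).
v_3 = A·v_2 = (-9, 0).

v_3 = (-9, 0)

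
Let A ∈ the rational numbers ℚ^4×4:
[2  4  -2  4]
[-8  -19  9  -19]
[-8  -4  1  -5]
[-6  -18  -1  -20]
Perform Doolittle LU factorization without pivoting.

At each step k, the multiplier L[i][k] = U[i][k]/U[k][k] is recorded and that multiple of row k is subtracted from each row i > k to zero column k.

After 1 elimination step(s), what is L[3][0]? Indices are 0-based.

Step 1: pivot at (0,0) is 2.
  row1 ← row1 − (-4)·row0  ⇒  L[1][0]=-4, U row1=(0, -3, 1, -3)
  row2 ← row2 − (-4)·row0  ⇒  L[2][0]=-4, U row2=(0, 12, -7, 11)
  row3 ← row3 − (-3)·row0  ⇒  L[3][0]=-3, U row3=(0, -6, -7, -8)

L[3][0] = -3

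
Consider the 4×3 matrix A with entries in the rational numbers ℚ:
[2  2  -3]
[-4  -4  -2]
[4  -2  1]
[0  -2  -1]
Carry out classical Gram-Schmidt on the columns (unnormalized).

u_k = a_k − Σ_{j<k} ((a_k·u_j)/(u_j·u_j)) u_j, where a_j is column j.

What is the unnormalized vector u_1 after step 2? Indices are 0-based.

Step 1: u_0 = a_0 = (2, -4, 4, 0).
Step 2: u_1 = a_1 − (1/3)·u_0 = (4/3, -8/3, -10/3, -2).

u_1 = (4/3, -8/3, -10/3, -2)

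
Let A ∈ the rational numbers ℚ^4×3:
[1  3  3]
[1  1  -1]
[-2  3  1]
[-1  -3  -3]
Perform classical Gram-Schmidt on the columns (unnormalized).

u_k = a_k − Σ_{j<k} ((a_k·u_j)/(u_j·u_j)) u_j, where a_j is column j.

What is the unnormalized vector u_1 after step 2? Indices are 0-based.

u_1 = (20/7, 6/7, 23/7, -20/7)

Step 1: u_0 = a_0 = (1, 1, -2, -1).
Step 2: u_1 = a_1 − (1/7)·u_0 = (20/7, 6/7, 23/7, -20/7).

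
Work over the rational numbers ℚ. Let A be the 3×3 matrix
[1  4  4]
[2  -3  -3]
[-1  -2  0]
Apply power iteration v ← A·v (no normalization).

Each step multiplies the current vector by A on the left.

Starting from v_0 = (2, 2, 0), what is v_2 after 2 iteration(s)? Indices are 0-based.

v_0 = (2, 2, 0).
v_1 = A·v_0 = (10, -2, -6).
v_2 = A·v_1 = (-22, 44, -6).

v_2 = (-22, 44, -6)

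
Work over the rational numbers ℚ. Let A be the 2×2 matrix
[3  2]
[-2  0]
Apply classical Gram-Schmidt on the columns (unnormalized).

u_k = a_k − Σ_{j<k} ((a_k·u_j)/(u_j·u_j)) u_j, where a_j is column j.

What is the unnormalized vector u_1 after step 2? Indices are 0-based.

u_1 = (8/13, 12/13)

Step 1: u_0 = a_0 = (3, -2).
Step 2: u_1 = a_1 − (6/13)·u_0 = (8/13, 12/13).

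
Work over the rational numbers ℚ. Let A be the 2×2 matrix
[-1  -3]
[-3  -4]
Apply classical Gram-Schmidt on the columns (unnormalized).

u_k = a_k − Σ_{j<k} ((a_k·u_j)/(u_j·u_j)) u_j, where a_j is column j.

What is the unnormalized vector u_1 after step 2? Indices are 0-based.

u_1 = (-3/2, 1/2)

Step 1: u_0 = a_0 = (-1, -3).
Step 2: u_1 = a_1 − (3/2)·u_0 = (-3/2, 1/2).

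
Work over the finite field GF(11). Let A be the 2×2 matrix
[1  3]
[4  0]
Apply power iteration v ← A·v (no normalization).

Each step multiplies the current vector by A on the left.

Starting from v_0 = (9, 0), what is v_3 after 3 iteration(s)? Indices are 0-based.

v_0 = (9, 0).
v_1 = A·v_0 = (9, 3).
v_2 = A·v_1 = (7, 3).
v_3 = A·v_2 = (5, 6).

v_3 = (5, 6)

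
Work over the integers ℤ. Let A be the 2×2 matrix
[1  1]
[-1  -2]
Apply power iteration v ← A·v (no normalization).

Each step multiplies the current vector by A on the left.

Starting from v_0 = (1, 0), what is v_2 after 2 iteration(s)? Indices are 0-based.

v_0 = (1, 0).
v_1 = A·v_0 = (1, -1).
v_2 = A·v_1 = (0, 1).

v_2 = (0, 1)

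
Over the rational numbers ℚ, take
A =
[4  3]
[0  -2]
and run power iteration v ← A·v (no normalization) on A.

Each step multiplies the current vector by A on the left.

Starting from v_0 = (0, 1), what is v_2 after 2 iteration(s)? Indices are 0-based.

v_0 = (0, 1).
v_1 = A·v_0 = (3, -2).
v_2 = A·v_1 = (6, 4).

v_2 = (6, 4)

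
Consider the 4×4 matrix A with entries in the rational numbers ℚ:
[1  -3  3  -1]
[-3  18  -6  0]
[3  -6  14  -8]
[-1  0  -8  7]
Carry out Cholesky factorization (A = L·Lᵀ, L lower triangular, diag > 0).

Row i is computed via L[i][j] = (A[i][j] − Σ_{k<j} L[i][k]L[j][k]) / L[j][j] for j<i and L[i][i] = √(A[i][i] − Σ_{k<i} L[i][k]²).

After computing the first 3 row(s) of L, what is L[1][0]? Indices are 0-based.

L[1][0] = -3

Step 1: L[0][0] = √(1) = 1.
  L[1][0] = (-3) / L[0][0] = -3.
Step 2: L[1][1] = √(9) = 3.
  L[2][0] = (3) / L[0][0] = 3.
  L[2][1] = (3) / L[1][1] = 1.
Step 3: L[2][2] = √(4) = 2.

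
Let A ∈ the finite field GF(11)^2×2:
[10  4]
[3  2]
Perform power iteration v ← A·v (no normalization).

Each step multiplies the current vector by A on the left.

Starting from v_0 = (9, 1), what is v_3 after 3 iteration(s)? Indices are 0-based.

v_3 = (7, 9)

v_0 = (9, 1).
v_1 = A·v_0 = (6, 7).
v_2 = A·v_1 = (0, 10).
v_3 = A·v_2 = (7, 9).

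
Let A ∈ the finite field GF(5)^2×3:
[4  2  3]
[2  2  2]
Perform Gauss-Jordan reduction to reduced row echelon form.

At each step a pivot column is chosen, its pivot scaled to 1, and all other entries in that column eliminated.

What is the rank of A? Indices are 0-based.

step 1: normalize row 0 (÷4) = (1, 3, 2)
  row 1: subtract 2×row0 = (0, 1, 3)
step 2: normalize row 1 (÷1) = (0, 1, 3)
  row 0: subtract 3×row1 = (1, 0, 3)

rank = 2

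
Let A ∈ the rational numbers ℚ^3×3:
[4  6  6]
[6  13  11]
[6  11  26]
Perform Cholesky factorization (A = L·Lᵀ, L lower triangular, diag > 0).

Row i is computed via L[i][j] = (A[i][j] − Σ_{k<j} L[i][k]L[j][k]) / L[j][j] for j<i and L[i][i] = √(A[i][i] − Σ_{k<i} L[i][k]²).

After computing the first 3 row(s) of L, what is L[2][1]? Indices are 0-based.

Step 1: L[0][0] = √(4) = 2.
  L[1][0] = (6) / L[0][0] = 3.
Step 2: L[1][1] = √(4) = 2.
  L[2][0] = (6) / L[0][0] = 3.
  L[2][1] = (2) / L[1][1] = 1.
Step 3: L[2][2] = √(16) = 4.

L[2][1] = 1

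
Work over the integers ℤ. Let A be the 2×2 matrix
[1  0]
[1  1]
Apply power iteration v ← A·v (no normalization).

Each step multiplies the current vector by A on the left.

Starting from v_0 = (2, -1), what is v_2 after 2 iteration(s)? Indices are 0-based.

v_0 = (2, -1).
v_1 = A·v_0 = (2, 1).
v_2 = A·v_1 = (2, 3).

v_2 = (2, 3)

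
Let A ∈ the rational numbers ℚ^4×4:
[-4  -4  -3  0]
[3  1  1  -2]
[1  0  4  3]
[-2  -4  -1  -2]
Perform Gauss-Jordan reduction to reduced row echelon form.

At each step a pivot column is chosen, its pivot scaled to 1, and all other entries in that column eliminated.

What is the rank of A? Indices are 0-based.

pivot(0,0)=-4: scale R0 → (1, 1, 3/4, 0)
  clear (1,0): R1 −= (3)R0 → (0, -2, -5/4, -2)
  clear (2,0): R2 −= (1)R0 → (0, -1, 13/4, 3)
  clear (3,0): R3 −= (-2)R0 → (0, -2, 1/2, -2)
pivot(1,1)=-2: scale R1 → (0, 1, 5/8, 1)
  clear (0,1): R0 −= (1)R1 → (1, 0, 1/8, -1)
  clear (2,1): R2 −= (-1)R1 → (0, 0, 31/8, 4)
  clear (3,1): R3 −= (-2)R1 → (0, 0, 7/4, 0)
pivot(2,2)=31/8: scale R2 → (0, 0, 1, 32/31)
  clear (0,2): R0 −= (1/8)R2 → (1, 0, 0, -35/31)
  clear (1,2): R1 −= (5/8)R2 → (0, 1, 0, 11/31)
  clear (3,2): R3 −= (7/4)R2 → (0, 0, 0, -56/31)
pivot(3,3)=-56/31: scale R3 → (0, 0, 0, 1)
  clear (0,3): R0 −= (-35/31)R3 → (1, 0, 0, 0)
  clear (1,3): R1 −= (11/31)R3 → (0, 1, 0, 0)
  clear (2,3): R2 −= (32/31)R3 → (0, 0, 1, 0)

rank = 4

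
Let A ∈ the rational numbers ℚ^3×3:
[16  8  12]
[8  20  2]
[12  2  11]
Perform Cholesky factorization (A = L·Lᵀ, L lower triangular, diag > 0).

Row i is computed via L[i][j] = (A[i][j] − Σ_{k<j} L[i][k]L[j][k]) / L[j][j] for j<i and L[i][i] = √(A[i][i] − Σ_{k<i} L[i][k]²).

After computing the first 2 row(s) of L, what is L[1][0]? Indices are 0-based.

Step 1: L[0][0] = √(16) = 4.
  L[1][0] = (8) / L[0][0] = 2.
Step 2: L[1][1] = √(16) = 4.

L[1][0] = 2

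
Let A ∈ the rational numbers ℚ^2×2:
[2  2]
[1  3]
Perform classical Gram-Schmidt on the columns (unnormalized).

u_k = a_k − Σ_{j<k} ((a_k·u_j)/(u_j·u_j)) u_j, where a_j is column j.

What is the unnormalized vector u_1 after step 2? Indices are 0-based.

Step 1: u_0 = a_0 = (2, 1).
Step 2: u_1 = a_1 − (7/5)·u_0 = (-4/5, 8/5).

u_1 = (-4/5, 8/5)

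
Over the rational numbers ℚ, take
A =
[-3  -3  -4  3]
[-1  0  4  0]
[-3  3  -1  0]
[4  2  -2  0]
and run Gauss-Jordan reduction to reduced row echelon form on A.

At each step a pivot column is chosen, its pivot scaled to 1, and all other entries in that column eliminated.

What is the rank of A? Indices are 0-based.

step 1: normalize row 0 (÷-3) = (1, 1, 4/3, -1)
  row 1: subtract -1×row0 = (0, 1, 16/3, -1)
  row 2: subtract -3×row0 = (0, 6, 3, -3)
  row 3: subtract 4×row0 = (0, -2, -22/3, 4)
step 2: normalize row 1 (÷1) = (0, 1, 16/3, -1)
  row 0: subtract 1×row1 = (1, 0, -4, 0)
  row 2: subtract 6×row1 = (0, 0, -29, 3)
  row 3: subtract -2×row1 = (0, 0, 10/3, 2)
step 3: normalize row 2 (÷-29) = (0, 0, 1, -3/29)
  row 0: subtract -4×row2 = (1, 0, 0, -12/29)
  row 1: subtract 16/3×row2 = (0, 1, 0, -13/29)
  row 3: subtract 10/3×row2 = (0, 0, 0, 68/29)
step 4: normalize row 3 (÷68/29) = (0, 0, 0, 1)
  row 0: subtract -12/29×row3 = (1, 0, 0, 0)
  row 1: subtract -13/29×row3 = (0, 1, 0, 0)
  row 2: subtract -3/29×row3 = (0, 0, 1, 0)

rank = 4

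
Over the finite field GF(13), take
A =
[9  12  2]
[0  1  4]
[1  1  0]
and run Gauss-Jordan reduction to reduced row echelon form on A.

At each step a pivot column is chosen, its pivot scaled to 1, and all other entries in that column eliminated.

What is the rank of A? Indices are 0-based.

pivot(0,0)=9: scale R0 → (1, 10, 6)
  clear (2,0): R2 −= (1)R0 → (0, 4, 7)
pivot(1,1)=1: scale R1 → (0, 1, 4)
  clear (0,1): R0 −= (10)R1 → (1, 0, 5)
  clear (2,1): R2 −= (4)R1 → (0, 0, 4)
pivot(2,2)=4: scale R2 → (0, 0, 1)
  clear (0,2): R0 −= (5)R2 → (1, 0, 0)
  clear (1,2): R1 −= (4)R2 → (0, 1, 0)

rank = 3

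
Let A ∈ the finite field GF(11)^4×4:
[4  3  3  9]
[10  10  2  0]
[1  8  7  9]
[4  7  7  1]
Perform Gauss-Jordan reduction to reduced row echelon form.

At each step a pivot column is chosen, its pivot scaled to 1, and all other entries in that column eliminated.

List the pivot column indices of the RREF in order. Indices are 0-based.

pivot columns: 0, 1, 2, 3

pivot(0,0)=4: scale R0 → (1, 9, 9, 5)
  clear (1,0): R1 −= (10)R0 → (0, 8, 0, 5)
  clear (2,0): R2 −= (1)R0 → (0, 10, 9, 4)
  clear (3,0): R3 −= (4)R0 → (0, 4, 4, 3)
pivot(1,1)=8: scale R1 → (0, 1, 0, 2)
  clear (0,1): R0 −= (9)R1 → (1, 0, 9, 9)
  clear (2,1): R2 −= (10)R1 → (0, 0, 9, 6)
  clear (3,1): R3 −= (4)R1 → (0, 0, 4, 6)
pivot(2,2)=9: scale R2 → (0, 0, 1, 8)
  clear (0,2): R0 −= (9)R2 → (1, 0, 0, 3)
  clear (3,2): R3 −= (4)R2 → (0, 0, 0, 7)
pivot(3,3)=7: scale R3 → (0, 0, 0, 1)
  clear (0,3): R0 −= (3)R3 → (1, 0, 0, 0)
  clear (1,3): R1 −= (2)R3 → (0, 1, 0, 0)
  clear (2,3): R2 −= (8)R3 → (0, 0, 1, 0)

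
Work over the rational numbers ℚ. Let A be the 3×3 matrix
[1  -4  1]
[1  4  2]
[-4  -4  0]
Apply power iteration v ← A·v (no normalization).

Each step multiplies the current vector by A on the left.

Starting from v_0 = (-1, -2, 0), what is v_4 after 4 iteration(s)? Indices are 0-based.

v_4 = (-321, -113, -536)

v_0 = (-1, -2, 0).
v_1 = A·v_0 = (7, -9, 12).
v_2 = A·v_1 = (55, -5, 8).
v_3 = A·v_2 = (83, 51, -200).
v_4 = A·v_3 = (-321, -113, -536).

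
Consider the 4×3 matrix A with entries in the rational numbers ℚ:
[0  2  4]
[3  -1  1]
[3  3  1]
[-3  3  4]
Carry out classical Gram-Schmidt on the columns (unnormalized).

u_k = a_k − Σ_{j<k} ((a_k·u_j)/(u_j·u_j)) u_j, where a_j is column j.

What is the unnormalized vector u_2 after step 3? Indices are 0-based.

Step 1: u_0 = a_0 = (0, 3, 3, -3).
Step 2: u_1 = a_1 − (-1/9)·u_0 = (2, -2/3, 10/3, 8/3).
Step 3: u_2 = a_2 − (-2/9)·u_0 − (16/17)·u_1 = (36/17, 39/17, -25/17, 14/17).

u_2 = (36/17, 39/17, -25/17, 14/17)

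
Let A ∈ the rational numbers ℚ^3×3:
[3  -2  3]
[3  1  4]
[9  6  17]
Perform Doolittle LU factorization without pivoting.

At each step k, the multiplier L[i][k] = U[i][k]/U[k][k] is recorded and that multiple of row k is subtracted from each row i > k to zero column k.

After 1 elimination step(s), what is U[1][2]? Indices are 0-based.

U[1][2] = 1

Step 1: pivot at (0,0) is 3.
  row1 ← row1 − (1)·row0  ⇒  L[1][0]=1, U row1=(0, 3, 1)
  row2 ← row2 − (3)·row0  ⇒  L[2][0]=3, U row2=(0, 12, 8)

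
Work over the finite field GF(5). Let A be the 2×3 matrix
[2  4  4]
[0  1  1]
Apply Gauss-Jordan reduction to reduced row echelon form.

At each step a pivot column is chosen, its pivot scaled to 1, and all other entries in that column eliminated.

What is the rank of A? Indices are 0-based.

pivot(0,0)=2: scale R0 → (1, 2, 2)
pivot(1,1)=1: scale R1 → (0, 1, 1)
  clear (0,1): R0 −= (2)R1 → (1, 0, 0)

rank = 2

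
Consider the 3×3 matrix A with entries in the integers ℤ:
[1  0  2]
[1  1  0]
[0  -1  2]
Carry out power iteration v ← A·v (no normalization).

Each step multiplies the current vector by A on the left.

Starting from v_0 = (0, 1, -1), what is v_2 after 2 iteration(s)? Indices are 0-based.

v_2 = (-8, -1, -7)

v_0 = (0, 1, -1).
v_1 = A·v_0 = (-2, 1, -3).
v_2 = A·v_1 = (-8, -1, -7).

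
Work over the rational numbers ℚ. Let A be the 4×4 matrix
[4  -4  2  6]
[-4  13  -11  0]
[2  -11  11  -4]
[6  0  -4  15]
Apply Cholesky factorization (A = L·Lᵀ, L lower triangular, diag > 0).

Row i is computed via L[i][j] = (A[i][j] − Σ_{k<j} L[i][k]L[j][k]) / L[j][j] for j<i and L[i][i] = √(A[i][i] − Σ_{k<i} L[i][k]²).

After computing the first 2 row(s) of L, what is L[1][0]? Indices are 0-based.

Step 1: L[0][0] = √(4) = 2.
  L[1][0] = (-4) / L[0][0] = -2.
Step 2: L[1][1] = √(9) = 3.

L[1][0] = -2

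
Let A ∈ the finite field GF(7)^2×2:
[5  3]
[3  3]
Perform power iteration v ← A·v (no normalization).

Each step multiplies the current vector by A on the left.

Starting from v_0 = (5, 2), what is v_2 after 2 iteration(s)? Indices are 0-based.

v_2 = (1, 2)

v_0 = (5, 2).
v_1 = A·v_0 = (3, 0).
v_2 = A·v_1 = (1, 2).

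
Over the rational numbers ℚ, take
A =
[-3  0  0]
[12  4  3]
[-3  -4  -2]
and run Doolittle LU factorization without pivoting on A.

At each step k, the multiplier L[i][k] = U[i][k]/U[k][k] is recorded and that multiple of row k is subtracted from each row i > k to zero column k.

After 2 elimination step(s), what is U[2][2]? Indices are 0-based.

U[2][2] = 1

[col 0] pivot -3
  R1 -= -4*R0 → (0, 4, 3)  (L[1][0] := -4)
  R2 -= 1*R0 → (0, -4, -2)  (L[2][0] := 1)
[col 1] pivot 4
  R2 -= -1*R1 → (0, 0, 1)  (L[2][1] := -1)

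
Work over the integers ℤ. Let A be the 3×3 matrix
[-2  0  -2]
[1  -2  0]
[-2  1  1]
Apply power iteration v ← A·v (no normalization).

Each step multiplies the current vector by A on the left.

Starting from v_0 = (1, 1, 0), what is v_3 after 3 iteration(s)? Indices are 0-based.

v_0 = (1, 1, 0).
v_1 = A·v_0 = (-2, -1, -1).
v_2 = A·v_1 = (6, 0, 2).
v_3 = A·v_2 = (-16, 6, -10).

v_3 = (-16, 6, -10)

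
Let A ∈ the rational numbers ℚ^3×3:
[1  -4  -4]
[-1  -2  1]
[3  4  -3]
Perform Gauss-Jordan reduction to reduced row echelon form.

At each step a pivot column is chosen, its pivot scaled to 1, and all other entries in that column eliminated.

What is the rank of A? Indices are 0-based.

rank = 3

[1] R0 /= 1  ⇒  (1, -4, -4)
     R1 -= -1·R0  ⇒  (0, -6, -3)
     R2 -= 3·R0  ⇒  (0, 16, 9)
[2] R1 /= -6  ⇒  (0, 1, 1/2)
     R0 -= -4·R1  ⇒  (1, 0, -2)
     R2 -= 16·R1  ⇒  (0, 0, 1)
[3] R2 /= 1  ⇒  (0, 0, 1)
     R0 -= -2·R2  ⇒  (1, 0, 0)
     R1 -= 1/2·R2  ⇒  (0, 1, 0)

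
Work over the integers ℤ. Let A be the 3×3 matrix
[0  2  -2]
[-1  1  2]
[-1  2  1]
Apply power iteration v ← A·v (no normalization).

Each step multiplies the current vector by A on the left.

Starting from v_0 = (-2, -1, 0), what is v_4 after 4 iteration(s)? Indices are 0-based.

v_4 = (2, 27, 28)

v_0 = (-2, -1, 0).
v_1 = A·v_0 = (-2, 1, 0).
v_2 = A·v_1 = (2, 3, 4).
v_3 = A·v_2 = (-2, 9, 8).
v_4 = A·v_3 = (2, 27, 28).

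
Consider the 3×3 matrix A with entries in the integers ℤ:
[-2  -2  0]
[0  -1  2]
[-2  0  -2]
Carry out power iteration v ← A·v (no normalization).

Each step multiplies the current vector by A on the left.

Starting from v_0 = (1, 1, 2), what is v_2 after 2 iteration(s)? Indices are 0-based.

v_0 = (1, 1, 2).
v_1 = A·v_0 = (-4, 3, -6).
v_2 = A·v_1 = (2, -15, 20).

v_2 = (2, -15, 20)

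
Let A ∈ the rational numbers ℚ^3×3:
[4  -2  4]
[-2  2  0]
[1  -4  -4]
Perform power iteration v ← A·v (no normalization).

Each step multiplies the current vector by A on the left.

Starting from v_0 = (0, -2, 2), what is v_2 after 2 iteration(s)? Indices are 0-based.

v_2 = (56, -32, 28)

v_0 = (0, -2, 2).
v_1 = A·v_0 = (12, -4, 0).
v_2 = A·v_1 = (56, -32, 28).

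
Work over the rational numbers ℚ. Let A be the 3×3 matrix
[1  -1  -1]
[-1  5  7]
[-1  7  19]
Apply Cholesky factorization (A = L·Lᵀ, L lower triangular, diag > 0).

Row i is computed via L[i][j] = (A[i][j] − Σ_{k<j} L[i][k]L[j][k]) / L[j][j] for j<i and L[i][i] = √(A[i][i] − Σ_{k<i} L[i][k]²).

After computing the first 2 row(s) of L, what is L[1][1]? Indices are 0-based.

Step 1: L[0][0] = √(1) = 1.
  L[1][0] = (-1) / L[0][0] = -1.
Step 2: L[1][1] = √(4) = 2.

L[1][1] = 2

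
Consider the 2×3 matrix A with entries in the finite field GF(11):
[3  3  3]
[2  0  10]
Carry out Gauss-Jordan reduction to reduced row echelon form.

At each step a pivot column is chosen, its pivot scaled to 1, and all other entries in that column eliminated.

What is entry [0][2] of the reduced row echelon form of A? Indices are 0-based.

[1] R0 /= 3  ⇒  (1, 1, 1)
     R1 -= 2·R0  ⇒  (0, 9, 8)
[2] R1 /= 9  ⇒  (0, 1, 7)
     R0 -= 1·R1  ⇒  (1, 0, 5)

M[0][2] = 5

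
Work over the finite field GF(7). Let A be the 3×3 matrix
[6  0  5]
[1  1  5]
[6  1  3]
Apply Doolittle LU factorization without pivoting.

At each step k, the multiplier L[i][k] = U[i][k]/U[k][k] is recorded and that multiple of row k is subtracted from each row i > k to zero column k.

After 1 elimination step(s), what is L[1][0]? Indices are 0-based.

[col 0] pivot 6
  R1 -= 6*R0 → (0, 1, 3)  (L[1][0] := 6)
  R2 -= 1*R0 → (0, 1, 5)  (L[2][0] := 1)

L[1][0] = 6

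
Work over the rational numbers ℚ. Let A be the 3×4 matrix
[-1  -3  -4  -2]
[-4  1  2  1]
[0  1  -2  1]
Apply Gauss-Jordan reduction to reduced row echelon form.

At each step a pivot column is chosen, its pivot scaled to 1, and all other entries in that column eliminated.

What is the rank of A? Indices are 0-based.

rank = 3

step 1: normalize row 0 (÷-1) = (1, 3, 4, 2)
  row 1: subtract -4×row0 = (0, 13, 18, 9)
step 2: normalize row 1 (÷13) = (0, 1, 18/13, 9/13)
  row 0: subtract 3×row1 = (1, 0, -2/13, -1/13)
  row 2: subtract 1×row1 = (0, 0, -44/13, 4/13)
step 3: normalize row 2 (÷-44/13) = (0, 0, 1, -1/11)
  row 0: subtract -2/13×row2 = (1, 0, 0, -1/11)
  row 1: subtract 18/13×row2 = (0, 1, 0, 9/11)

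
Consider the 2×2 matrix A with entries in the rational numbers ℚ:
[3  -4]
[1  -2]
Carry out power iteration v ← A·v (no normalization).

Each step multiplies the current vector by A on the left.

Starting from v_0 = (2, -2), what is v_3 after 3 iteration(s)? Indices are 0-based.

v_0 = (2, -2).
v_1 = A·v_0 = (14, 6).
v_2 = A·v_1 = (18, 2).
v_3 = A·v_2 = (46, 14).

v_3 = (46, 14)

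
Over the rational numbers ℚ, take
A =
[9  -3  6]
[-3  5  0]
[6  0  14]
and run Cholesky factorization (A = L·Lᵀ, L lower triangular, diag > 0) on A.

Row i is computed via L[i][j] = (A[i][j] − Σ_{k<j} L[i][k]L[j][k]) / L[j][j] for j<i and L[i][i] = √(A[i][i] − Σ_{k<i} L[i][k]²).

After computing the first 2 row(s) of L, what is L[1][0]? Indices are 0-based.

Step 1: L[0][0] = √(9) = 3.
  L[1][0] = (-3) / L[0][0] = -1.
Step 2: L[1][1] = √(4) = 2.

L[1][0] = -1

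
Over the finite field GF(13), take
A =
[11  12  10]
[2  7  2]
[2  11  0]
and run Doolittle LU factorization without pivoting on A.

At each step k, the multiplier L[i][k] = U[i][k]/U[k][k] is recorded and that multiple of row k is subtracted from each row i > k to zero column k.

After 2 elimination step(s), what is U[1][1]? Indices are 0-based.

k=0: U[0][0]=11
  eliminate (1,0): mult=12, new row 1: (0, 6, 12); set L[1][0]=12
  eliminate (2,0): mult=12, new row 2: (0, 10, 10); set L[2][0]=12
k=1: U[1][1]=6
  eliminate (2,1): mult=6, new row 2: (0, 0, 3); set L[2][1]=6

U[1][1] = 6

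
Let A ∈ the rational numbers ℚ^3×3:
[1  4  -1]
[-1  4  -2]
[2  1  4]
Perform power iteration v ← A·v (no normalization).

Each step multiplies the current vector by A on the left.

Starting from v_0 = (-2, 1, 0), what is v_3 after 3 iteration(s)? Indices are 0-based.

v_0 = (-2, 1, 0).
v_1 = A·v_0 = (2, 6, -3).
v_2 = A·v_1 = (29, 28, -2).
v_3 = A·v_2 = (143, 87, 78).

v_3 = (143, 87, 78)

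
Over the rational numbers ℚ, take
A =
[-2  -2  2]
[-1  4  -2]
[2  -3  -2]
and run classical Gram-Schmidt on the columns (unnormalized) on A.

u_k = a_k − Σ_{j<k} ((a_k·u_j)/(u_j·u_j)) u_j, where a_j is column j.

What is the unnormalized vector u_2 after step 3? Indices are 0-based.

Step 1: u_0 = a_0 = (-2, -1, 2).
Step 2: u_1 = a_1 − (-2/3)·u_0 = (-10/3, 10/3, -5/3).
Step 3: u_2 = a_2 − (-2/3)·u_0 − (-2/5)·u_1 = (-2/3, -4/3, -4/3).

u_2 = (-2/3, -4/3, -4/3)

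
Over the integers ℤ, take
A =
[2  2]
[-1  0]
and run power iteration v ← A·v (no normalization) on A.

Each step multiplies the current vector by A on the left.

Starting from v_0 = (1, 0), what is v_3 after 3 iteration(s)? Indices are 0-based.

v_0 = (1, 0).
v_1 = A·v_0 = (2, -1).
v_2 = A·v_1 = (2, -2).
v_3 = A·v_2 = (0, -2).

v_3 = (0, -2)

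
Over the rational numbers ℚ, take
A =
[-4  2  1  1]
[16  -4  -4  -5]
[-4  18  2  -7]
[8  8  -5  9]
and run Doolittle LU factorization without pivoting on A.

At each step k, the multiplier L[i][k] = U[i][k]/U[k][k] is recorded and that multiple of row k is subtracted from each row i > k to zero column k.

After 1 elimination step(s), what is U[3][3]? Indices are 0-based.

Step 1: pivot at (0,0) is -4.
  row1 ← row1 − (-4)·row0  ⇒  L[1][0]=-4, U row1=(0, 4, 0, -1)
  row2 ← row2 − (1)·row0  ⇒  L[2][0]=1, U row2=(0, 16, 1, -8)
  row3 ← row3 − (-2)·row0  ⇒  L[3][0]=-2, U row3=(0, 12, -3, 11)

U[3][3] = 11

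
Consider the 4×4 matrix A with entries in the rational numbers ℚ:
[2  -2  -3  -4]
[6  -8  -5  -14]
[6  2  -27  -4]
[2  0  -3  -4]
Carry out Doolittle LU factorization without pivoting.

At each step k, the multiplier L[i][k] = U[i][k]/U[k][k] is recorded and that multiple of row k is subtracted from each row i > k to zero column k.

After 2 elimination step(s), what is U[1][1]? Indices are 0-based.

U[1][1] = -2

[col 0] pivot 2
  R1 -= 3*R0 → (0, -2, 4, -2)  (L[1][0] := 3)
  R2 -= 3*R0 → (0, 8, -18, 8)  (L[2][0] := 3)
  R3 -= 1*R0 → (0, 2, 0, 0)  (L[3][0] := 1)
[col 1] pivot -2
  R2 -= -4*R1 → (0, 0, -2, 0)  (L[2][1] := -4)
  R3 -= -1*R1 → (0, 0, 4, -2)  (L[3][1] := -1)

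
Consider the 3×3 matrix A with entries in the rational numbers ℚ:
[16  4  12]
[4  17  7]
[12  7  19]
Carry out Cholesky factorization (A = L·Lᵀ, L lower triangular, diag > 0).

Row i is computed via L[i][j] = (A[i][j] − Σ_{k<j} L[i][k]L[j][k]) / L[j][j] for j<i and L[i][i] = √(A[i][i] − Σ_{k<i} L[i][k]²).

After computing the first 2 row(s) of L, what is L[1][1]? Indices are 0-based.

Step 1: L[0][0] = √(16) = 4.
  L[1][0] = (4) / L[0][0] = 1.
Step 2: L[1][1] = √(16) = 4.

L[1][1] = 4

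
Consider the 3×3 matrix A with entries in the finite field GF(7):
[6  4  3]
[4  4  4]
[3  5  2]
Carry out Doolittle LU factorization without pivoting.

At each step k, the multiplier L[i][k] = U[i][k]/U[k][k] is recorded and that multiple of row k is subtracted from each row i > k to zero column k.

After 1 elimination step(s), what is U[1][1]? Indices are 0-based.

k=0: U[0][0]=6
  eliminate (1,0): mult=3, new row 1: (0, 6, 2); set L[1][0]=3
  eliminate (2,0): mult=4, new row 2: (0, 3, 4); set L[2][0]=4

U[1][1] = 6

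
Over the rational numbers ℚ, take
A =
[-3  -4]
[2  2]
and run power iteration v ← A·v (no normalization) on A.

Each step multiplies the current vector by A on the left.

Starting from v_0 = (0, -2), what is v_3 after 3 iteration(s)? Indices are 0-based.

v_3 = (-8, 0)

v_0 = (0, -2).
v_1 = A·v_0 = (8, -4).
v_2 = A·v_1 = (-8, 8).
v_3 = A·v_2 = (-8, 0).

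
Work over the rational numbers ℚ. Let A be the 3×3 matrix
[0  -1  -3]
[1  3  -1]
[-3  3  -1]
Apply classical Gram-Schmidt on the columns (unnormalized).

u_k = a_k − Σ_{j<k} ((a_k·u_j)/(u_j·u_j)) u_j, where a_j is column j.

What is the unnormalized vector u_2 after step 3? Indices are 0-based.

Step 1: u_0 = a_0 = (0, 1, -3).
Step 2: u_1 = a_1 − (-3/5)·u_0 = (-1, 18/5, 6/5).
Step 3: u_2 = a_2 − (1/5)·u_0 − (-9/77)·u_1 = (-240/77, -60/77, -20/77).

u_2 = (-240/77, -60/77, -20/77)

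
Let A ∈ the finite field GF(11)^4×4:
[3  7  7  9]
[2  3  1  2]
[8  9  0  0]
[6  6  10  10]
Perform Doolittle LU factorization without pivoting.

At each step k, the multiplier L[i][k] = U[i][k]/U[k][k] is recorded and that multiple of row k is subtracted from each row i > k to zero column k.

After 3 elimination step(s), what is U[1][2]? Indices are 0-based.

Step 1: pivot at (0,0) is 3.
  row1 ← row1 − (8)·row0  ⇒  L[1][0]=8, U row1=(0, 2, 0, 7)
  row2 ← row2 − (10)·row0  ⇒  L[2][0]=10, U row2=(0, 5, 7, 9)
  row3 ← row3 − (2)·row0  ⇒  L[3][0]=2, U row3=(0, 3, 7, 3)
Step 2: pivot at (1,1) is 2.
  row2 ← row2 − (8)·row1  ⇒  L[2][1]=8, U row2=(0, 0, 7, 8)
  row3 ← row3 − (7)·row1  ⇒  L[3][1]=7, U row3=(0, 0, 7, 9)
Step 3: pivot at (2,2) is 7.
  row3 ← row3 − (1)·row2  ⇒  L[3][2]=1, U row3=(0, 0, 0, 1)

U[1][2] = 0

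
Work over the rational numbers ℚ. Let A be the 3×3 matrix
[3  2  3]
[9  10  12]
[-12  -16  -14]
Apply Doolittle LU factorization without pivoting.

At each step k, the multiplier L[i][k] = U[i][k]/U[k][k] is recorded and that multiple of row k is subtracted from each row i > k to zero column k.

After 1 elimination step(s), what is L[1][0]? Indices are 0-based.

[col 0] pivot 3
  R1 -= 3*R0 → (0, 4, 3)  (L[1][0] := 3)
  R2 -= -4*R0 → (0, -8, -2)  (L[2][0] := -4)

L[1][0] = 3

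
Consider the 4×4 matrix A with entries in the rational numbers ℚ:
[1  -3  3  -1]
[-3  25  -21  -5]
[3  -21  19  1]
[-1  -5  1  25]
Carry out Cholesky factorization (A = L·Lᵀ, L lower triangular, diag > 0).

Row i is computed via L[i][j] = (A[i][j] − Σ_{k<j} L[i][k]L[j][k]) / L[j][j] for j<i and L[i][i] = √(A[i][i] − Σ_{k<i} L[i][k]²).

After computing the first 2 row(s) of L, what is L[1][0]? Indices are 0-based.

L[1][0] = -3

Step 1: L[0][0] = √(1) = 1.
  L[1][0] = (-3) / L[0][0] = -3.
Step 2: L[1][1] = √(16) = 4.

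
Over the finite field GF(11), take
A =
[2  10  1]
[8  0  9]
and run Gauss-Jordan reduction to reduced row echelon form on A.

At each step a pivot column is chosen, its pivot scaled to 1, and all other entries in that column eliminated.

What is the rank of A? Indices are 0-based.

rank = 2

pivot(0,0)=2: scale R0 → (1, 5, 6)
  clear (1,0): R1 −= (8)R0 → (0, 4, 5)
pivot(1,1)=4: scale R1 → (0, 1, 4)
  clear (0,1): R0 −= (5)R1 → (1, 0, 8)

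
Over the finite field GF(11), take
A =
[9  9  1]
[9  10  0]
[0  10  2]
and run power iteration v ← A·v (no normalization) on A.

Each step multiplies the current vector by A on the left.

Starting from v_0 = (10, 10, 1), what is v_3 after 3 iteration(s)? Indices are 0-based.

v_0 = (10, 10, 1).
v_1 = A·v_0 = (5, 3, 3).
v_2 = A·v_1 = (9, 9, 3).
v_3 = A·v_2 = (0, 6, 8).

v_3 = (0, 6, 8)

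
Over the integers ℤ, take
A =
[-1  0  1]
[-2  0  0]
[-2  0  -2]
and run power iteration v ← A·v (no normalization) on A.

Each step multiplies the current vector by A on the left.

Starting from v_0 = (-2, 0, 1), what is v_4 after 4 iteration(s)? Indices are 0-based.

v_4 = (31, 18, -26)

v_0 = (-2, 0, 1).
v_1 = A·v_0 = (3, 4, 2).
v_2 = A·v_1 = (-1, -6, -10).
v_3 = A·v_2 = (-9, 2, 22).
v_4 = A·v_3 = (31, 18, -26).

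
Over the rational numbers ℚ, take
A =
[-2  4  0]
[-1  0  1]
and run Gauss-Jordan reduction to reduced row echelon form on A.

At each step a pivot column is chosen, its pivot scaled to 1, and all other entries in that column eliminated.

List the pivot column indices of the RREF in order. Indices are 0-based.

pivot(0,0)=-2: scale R0 → (1, -2, 0)
  clear (1,0): R1 −= (-1)R0 → (0, -2, 1)
pivot(1,1)=-2: scale R1 → (0, 1, -1/2)
  clear (0,1): R0 −= (-2)R1 → (1, 0, -1)

pivot columns: 0, 1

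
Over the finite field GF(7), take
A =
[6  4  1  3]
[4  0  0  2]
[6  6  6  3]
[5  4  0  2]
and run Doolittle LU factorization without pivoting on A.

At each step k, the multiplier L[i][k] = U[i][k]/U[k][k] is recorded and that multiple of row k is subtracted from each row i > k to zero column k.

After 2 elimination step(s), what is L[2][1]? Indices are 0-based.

Step 1: pivot at (0,0) is 6.
  row1 ← row1 − (3)·row0  ⇒  L[1][0]=3, U row1=(0, 2, 4, 0)
  row2 ← row2 − (1)·row0  ⇒  L[2][0]=1, U row2=(0, 2, 5, 0)
  row3 ← row3 − (2)·row0  ⇒  L[3][0]=2, U row3=(0, 3, 5, 3)
Step 2: pivot at (1,1) is 2.
  row2 ← row2 − (1)·row1  ⇒  L[2][1]=1, U row2=(0, 0, 1, 0)
  row3 ← row3 − (5)·row1  ⇒  L[3][1]=5, U row3=(0, 0, 6, 3)

L[2][1] = 1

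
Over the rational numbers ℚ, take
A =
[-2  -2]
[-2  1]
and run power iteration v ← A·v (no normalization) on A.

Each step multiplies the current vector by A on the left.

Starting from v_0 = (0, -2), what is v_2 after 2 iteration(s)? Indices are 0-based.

v_0 = (0, -2).
v_1 = A·v_0 = (4, -2).
v_2 = A·v_1 = (-4, -10).

v_2 = (-4, -10)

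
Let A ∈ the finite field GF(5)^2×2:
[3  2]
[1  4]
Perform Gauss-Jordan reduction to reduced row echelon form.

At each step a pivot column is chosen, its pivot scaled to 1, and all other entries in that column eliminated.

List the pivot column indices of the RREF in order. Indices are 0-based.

step 1: normalize row 0 (÷3) = (1, 4)
  row 1: subtract 1×row0 = (0, 0)
skip col 1 (zero from row 1)

pivot columns: 0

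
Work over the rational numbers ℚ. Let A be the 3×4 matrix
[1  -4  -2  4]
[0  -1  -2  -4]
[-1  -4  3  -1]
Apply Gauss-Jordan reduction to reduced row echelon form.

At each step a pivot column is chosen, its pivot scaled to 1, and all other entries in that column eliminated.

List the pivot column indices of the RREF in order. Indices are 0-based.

step 1: normalize row 0 (÷1) = (1, -4, -2, 4)
  row 2: subtract -1×row0 = (0, -8, 1, 3)
step 2: normalize row 1 (÷-1) = (0, 1, 2, 4)
  row 0: subtract -4×row1 = (1, 0, 6, 20)
  row 2: subtract -8×row1 = (0, 0, 17, 35)
step 3: normalize row 2 (÷17) = (0, 0, 1, 35/17)
  row 0: subtract 6×row2 = (1, 0, 0, 130/17)
  row 1: subtract 2×row2 = (0, 1, 0, -2/17)

pivot columns: 0, 1, 2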